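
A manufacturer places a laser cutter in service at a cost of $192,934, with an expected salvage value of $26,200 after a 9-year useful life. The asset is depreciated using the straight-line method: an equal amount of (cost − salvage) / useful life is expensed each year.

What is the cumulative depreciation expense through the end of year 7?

Depreciable base = $192,934 − $26,200 = $166,734.
Annual expense = $166,734 / 9 = $18,526.
End of year 1: book value $174,408.
End of year 2: book value $155,882.
End of year 3: book value $137,356.
End of year 4: book value $118,830.
End of year 5: book value $100,304.
End of year 6: book value $81,778.
End of year 7: book value $63,252.
Accumulated through year 7 = $192,934 − $63,252 = $129,682.

$129,682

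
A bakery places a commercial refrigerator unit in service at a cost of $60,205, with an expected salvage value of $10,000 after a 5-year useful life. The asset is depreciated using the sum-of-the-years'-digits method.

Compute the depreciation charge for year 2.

$13,388

Depreciable base = $60,205 − $10,000 = $50,205.
Sum of the years' digits = 5+4+3+2+1 = 15.
Year 1: $50,205 × 5/15 = $16,735. Book value $43,470.
Year 2: $50,205 × 4/15 = $13,388. Book value $30,082.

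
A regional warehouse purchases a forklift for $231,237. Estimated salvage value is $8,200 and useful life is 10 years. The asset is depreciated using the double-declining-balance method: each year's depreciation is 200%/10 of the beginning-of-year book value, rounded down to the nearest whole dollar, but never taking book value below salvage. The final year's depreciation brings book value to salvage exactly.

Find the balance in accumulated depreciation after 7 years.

Depreciable base = $231,237 − $8,200 = $223,037.
Year 1: ⌊$231,237 × 200%/10⌋ = $46,247. Book value $184,990.
Year 2: ⌊$184,990 × 200%/10⌋ = $36,998. Book value $147,992.
Year 3: ⌊$147,992 × 200%/10⌋ = $29,598. Book value $118,394.
Year 4: ⌊$118,394 × 200%/10⌋ = $23,678. Book value $94,716.
Year 5: ⌊$94,716 × 200%/10⌋ = $18,943. Book value $75,773.
Year 6: ⌊$75,773 × 200%/10⌋ = $15,154. Book value $60,619.
Year 7: ⌊$60,619 × 200%/10⌋ = $12,123. Book value $48,496.
Accumulated through year 7 = $231,237 − $48,496 = $182,741.

$182,741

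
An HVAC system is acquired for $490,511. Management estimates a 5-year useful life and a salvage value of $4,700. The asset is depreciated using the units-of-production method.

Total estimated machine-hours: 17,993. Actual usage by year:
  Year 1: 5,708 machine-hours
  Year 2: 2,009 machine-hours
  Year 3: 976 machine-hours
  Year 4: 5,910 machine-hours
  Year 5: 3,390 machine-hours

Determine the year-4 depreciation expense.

Depreciable base = $490,511 − $4,700 = $485,811.
Rate = $485,811 / 17,993 machine-hours = $27 per machine-hour.
Year 1: 5,708 × $27 = $154,116. Book value $336,395.
Year 2: 2,009 × $27 = $54,243. Book value $282,152.
Year 3: 976 × $27 = $26,352. Book value $255,800.
Year 4: 5,910 × $27 = $159,570. Book value $96,230.

$159,570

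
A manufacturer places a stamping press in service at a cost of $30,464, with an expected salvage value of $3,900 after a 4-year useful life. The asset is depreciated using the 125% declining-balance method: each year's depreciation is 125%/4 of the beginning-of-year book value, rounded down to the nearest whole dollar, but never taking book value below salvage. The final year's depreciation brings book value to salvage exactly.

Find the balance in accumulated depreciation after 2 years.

$16,065

Depreciable base = $30,464 − $3,900 = $26,564.
Year 1: ⌊$30,464 × 125%/4⌋ = $9,520. Book value $20,944.
Year 2: ⌊$20,944 × 125%/4⌋ = $6,545. Book value $14,399.
Accumulated through year 2 = $30,464 − $14,399 = $16,065.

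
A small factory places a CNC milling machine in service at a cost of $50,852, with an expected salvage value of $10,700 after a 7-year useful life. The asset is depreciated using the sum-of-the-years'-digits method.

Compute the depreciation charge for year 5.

Depreciable base = $50,852 − $10,700 = $40,152.
Sum of the years' digits = 7+6+5+4+3+2+1 = 28.
Year 1: $40,152 × 7/28 = $10,038. Book value $40,814.
Year 2: $40,152 × 6/28 = $8,604. Book value $32,210.
Year 3: $40,152 × 5/28 = $7,170. Book value $25,040.
Year 4: $40,152 × 4/28 = $5,736. Book value $19,304.
Year 5: $40,152 × 3/28 = $4,302. Book value $15,002.

$4,302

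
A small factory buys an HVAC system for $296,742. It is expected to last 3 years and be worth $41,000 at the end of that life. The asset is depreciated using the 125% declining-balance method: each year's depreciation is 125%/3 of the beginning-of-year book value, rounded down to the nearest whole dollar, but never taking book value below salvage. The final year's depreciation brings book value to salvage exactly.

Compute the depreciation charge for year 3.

Depreciable base = $296,742 − $41,000 = $255,742.
Year 1: ⌊$296,742 × 125%/3⌋ = $123,642. Book value $173,100.
Year 2: ⌊$173,100 × 125%/3⌋ = $72,125. Book value $100,975.
Year 3 (final): $100,975 − $41,000 = $59,975. Book value $41,000.

$59,975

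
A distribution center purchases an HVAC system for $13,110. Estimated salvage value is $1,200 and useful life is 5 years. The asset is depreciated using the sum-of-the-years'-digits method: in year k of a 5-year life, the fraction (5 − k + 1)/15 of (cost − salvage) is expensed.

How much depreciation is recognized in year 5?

Depreciable base = $13,110 − $1,200 = $11,910.
Sum of the years' digits = 5+4+3+2+1 = 15.
Year 1: $11,910 × 5/15 = $3,970. Book value $9,140.
Year 2: $11,910 × 4/15 = $3,176. Book value $5,964.
Year 3: $11,910 × 3/15 = $2,382. Book value $3,582.
Year 4: $11,910 × 2/15 = $1,588. Book value $1,994.
Year 5: $11,910 × 1/15 = $794. Book value $1,200.

$794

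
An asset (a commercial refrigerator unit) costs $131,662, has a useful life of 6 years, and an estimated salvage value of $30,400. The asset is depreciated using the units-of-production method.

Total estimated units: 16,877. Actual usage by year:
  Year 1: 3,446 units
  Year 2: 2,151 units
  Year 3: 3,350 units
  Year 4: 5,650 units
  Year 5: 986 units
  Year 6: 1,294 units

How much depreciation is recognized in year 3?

$20,100

Depreciable base = $131,662 − $30,400 = $101,262.
Rate = $101,262 / 16,877 units = $6 per unit.
Year 1: 3,446 × $6 = $20,676. Book value $110,986.
Year 2: 2,151 × $6 = $12,906. Book value $98,080.
Year 3: 3,350 × $6 = $20,100. Book value $77,980.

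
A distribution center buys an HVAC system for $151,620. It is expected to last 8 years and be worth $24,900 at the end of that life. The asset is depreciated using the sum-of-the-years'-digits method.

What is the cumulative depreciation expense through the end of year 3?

$73,920

Depreciable base = $151,620 − $24,900 = $126,720.
Sum of the years' digits = 8+7+6+5+4+3+2+1 = 36.
Year 1: $126,720 × 8/36 = $28,160. Book value $123,460.
Year 2: $126,720 × 7/36 = $24,640. Book value $98,820.
Year 3: $126,720 × 6/36 = $21,120. Book value $77,700.
Accumulated through year 3 = $151,620 − $77,700 = $73,920.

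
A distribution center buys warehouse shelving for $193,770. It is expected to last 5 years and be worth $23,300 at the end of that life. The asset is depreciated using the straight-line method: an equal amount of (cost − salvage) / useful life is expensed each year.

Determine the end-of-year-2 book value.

$125,582

Depreciable base = $193,770 − $23,300 = $170,470.
Annual expense = $170,470 / 5 = $34,094.
End of year 1: book value $159,676.
End of year 2: book value $125,582.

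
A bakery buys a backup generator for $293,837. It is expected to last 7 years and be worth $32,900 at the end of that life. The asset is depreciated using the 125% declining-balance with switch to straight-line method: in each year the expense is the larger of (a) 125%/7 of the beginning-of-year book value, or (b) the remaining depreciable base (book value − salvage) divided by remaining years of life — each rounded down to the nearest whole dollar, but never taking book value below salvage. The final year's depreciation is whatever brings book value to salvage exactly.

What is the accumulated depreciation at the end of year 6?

$228,446

Depreciable base = $293,837 − $32,900 = $260,937.
Year 1: DB = ⌊$293,837 × 125%/7⌋ = $52,470; SL = ⌊$260,937/7⌋ = $37,276 → take DB $52,470. Book value $241,367.
Year 2: DB = ⌊$241,367 × 125%/7⌋ = $43,101; SL = ⌊$208,467/6⌋ = $34,744 → take DB $43,101. Book value $198,266.
Year 3: DB = ⌊$198,266 × 125%/7⌋ = $35,404; SL = ⌊$165,366/5⌋ = $33,073 → take DB $35,404. Book value $162,862.
Year 4: DB = ⌊$162,862 × 125%/7⌋ = $29,082; SL = ⌊$129,962/4⌋ = $32,490 → take SL $32,490. Book value $130,372.
Year 5: DB = ⌊$130,372 × 125%/7⌋ = $23,280; SL = ⌊$97,472/3⌋ = $32,490 → take SL $32,490. Book value $97,882.
Year 6: DB = ⌊$97,882 × 125%/7⌋ = $17,478; SL = ⌊$64,982/2⌋ = $32,491 → take SL $32,491. Book value $65,391.
Accumulated through year 6 = $293,837 − $65,391 = $228,446.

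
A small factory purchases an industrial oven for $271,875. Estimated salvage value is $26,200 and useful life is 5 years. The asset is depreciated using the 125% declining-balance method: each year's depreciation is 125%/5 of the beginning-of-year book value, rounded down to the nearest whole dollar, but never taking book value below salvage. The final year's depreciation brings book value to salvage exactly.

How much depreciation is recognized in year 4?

Depreciable base = $271,875 − $26,200 = $245,675.
Year 1: ⌊$271,875 × 125%/5⌋ = $67,968. Book value $203,907.
Year 2: ⌊$203,907 × 125%/5⌋ = $50,976. Book value $152,931.
Year 3: ⌊$152,931 × 125%/5⌋ = $38,232. Book value $114,699.
Year 4: ⌊$114,699 × 125%/5⌋ = $28,674. Book value $86,025.

$28,674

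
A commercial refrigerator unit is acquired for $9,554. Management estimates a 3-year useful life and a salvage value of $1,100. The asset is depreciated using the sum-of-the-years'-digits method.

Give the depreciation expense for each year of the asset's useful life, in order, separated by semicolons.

$4,227; $2,818; $1,409

Depreciable base = $9,554 − $1,100 = $8,454.
Sum of the years' digits = 3+2+1 = 6.
Year 1: $8,454 × 3/6 = $4,227. Book value $5,327.
Year 2: $8,454 × 2/6 = $2,818. Book value $2,509.
Year 3: $8,454 × 1/6 = $1,409. Book value $1,100.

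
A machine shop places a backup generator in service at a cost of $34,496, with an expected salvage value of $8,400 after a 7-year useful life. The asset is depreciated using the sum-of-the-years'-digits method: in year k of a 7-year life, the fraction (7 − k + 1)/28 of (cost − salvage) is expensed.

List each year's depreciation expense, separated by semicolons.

Depreciable base = $34,496 − $8,400 = $26,096.
Sum of the years' digits = 7+6+5+4+3+2+1 = 28.
Year 1: $26,096 × 7/28 = $6,524. Book value $27,972.
Year 2: $26,096 × 6/28 = $5,592. Book value $22,380.
Year 3: $26,096 × 5/28 = $4,660. Book value $17,720.
Year 4: $26,096 × 4/28 = $3,728. Book value $13,992.
Year 5: $26,096 × 3/28 = $2,796. Book value $11,196.
Year 6: $26,096 × 2/28 = $1,864. Book value $9,332.
Year 7: $26,096 × 1/28 = $932. Book value $8,400.

$6,524; $5,592; $4,660; $3,728; $2,796; $1,864; $932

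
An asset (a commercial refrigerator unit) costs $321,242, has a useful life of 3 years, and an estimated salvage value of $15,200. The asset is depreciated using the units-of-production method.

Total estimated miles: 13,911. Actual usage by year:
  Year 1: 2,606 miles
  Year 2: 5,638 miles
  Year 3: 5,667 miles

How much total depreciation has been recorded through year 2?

Depreciable base = $321,242 − $15,200 = $306,042.
Rate = $306,042 / 13,911 miles = $22 per mile.
Year 1: 2,606 × $22 = $57,332. Book value $263,910.
Year 2: 5,638 × $22 = $124,036. Book value $139,874.
Accumulated through year 2 = $321,242 − $139,874 = $181,368.

$181,368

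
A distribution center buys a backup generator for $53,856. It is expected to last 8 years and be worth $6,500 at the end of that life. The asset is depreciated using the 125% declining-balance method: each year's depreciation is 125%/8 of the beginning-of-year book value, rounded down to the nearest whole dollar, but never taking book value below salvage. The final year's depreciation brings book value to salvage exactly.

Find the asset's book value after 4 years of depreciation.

$27,297

Depreciable base = $53,856 − $6,500 = $47,356.
Year 1: ⌊$53,856 × 125%/8⌋ = $8,415. Book value $45,441.
Year 2: ⌊$45,441 × 125%/8⌋ = $7,100. Book value $38,341.
Year 3: ⌊$38,341 × 125%/8⌋ = $5,990. Book value $32,351.
Year 4: ⌊$32,351 × 125%/8⌋ = $5,054. Book value $27,297.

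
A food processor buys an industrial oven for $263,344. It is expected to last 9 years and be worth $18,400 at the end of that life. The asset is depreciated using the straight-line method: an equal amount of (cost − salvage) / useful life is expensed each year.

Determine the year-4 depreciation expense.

Depreciable base = $263,344 − $18,400 = $244,944.
Annual expense = $244,944 / 9 = $27,216.

$27,216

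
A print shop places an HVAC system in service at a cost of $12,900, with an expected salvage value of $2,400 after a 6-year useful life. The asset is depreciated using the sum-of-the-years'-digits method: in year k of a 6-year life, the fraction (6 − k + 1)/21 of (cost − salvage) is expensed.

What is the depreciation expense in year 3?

$2,000

Depreciable base = $12,900 − $2,400 = $10,500.
Sum of the years' digits = 6+5+4+3+2+1 = 21.
Year 1: $10,500 × 6/21 = $3,000. Book value $9,900.
Year 2: $10,500 × 5/21 = $2,500. Book value $7,400.
Year 3: $10,500 × 4/21 = $2,000. Book value $5,400.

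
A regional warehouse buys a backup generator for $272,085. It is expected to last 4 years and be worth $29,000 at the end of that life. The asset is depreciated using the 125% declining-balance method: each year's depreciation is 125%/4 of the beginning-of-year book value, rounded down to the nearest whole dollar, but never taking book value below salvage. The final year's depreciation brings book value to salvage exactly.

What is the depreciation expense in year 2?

Depreciable base = $272,085 − $29,000 = $243,085.
Year 1: ⌊$272,085 × 125%/4⌋ = $85,026. Book value $187,059.
Year 2: ⌊$187,059 × 125%/4⌋ = $58,455. Book value $128,604.

$58,455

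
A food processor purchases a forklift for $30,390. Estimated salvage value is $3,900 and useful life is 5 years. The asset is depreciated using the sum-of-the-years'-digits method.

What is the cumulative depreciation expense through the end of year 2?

Depreciable base = $30,390 − $3,900 = $26,490.
Sum of the years' digits = 5+4+3+2+1 = 15.
Year 1: $26,490 × 5/15 = $8,830. Book value $21,560.
Year 2: $26,490 × 4/15 = $7,064. Book value $14,496.
Accumulated through year 2 = $30,390 − $14,496 = $15,894.

$15,894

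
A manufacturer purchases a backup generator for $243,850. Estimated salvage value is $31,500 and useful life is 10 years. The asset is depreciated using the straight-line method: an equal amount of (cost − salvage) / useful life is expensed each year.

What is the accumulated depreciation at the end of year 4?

$84,940

Depreciable base = $243,850 − $31,500 = $212,350.
Annual expense = $212,350 / 10 = $21,235.
End of year 1: book value $222,615.
End of year 2: book value $201,380.
End of year 3: book value $180,145.
End of year 4: book value $158,910.
Accumulated through year 4 = $243,850 − $158,910 = $84,940.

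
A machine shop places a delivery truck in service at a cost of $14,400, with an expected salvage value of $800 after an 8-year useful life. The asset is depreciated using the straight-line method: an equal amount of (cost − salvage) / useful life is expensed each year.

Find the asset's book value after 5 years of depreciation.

Depreciable base = $14,400 − $800 = $13,600.
Annual expense = $13,600 / 8 = $1,700.
End of year 1: book value $12,700.
End of year 2: book value $11,000.
End of year 3: book value $9,300.
End of year 4: book value $7,600.
End of year 5: book value $5,900.

$5,900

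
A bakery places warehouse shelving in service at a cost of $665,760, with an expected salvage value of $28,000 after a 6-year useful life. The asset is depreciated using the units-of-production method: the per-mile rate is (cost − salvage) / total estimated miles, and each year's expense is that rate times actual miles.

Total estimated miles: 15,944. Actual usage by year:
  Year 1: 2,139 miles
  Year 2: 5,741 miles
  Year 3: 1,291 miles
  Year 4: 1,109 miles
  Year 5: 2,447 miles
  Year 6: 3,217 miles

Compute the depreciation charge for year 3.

$51,640

Depreciable base = $665,760 − $28,000 = $637,760.
Rate = $637,760 / 15,944 miles = $40 per mile.
Year 1: 2,139 × $40 = $85,560. Book value $580,200.
Year 2: 5,741 × $40 = $229,640. Book value $350,560.
Year 3: 1,291 × $40 = $51,640. Book value $298,920.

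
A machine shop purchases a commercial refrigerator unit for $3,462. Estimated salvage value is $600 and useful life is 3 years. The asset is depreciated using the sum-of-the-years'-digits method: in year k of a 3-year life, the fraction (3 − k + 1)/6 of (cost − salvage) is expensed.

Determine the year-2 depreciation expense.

$954

Depreciable base = $3,462 − $600 = $2,862.
Sum of the years' digits = 3+2+1 = 6.
Year 1: $2,862 × 3/6 = $1,431. Book value $2,031.
Year 2: $2,862 × 2/6 = $954. Book value $1,077.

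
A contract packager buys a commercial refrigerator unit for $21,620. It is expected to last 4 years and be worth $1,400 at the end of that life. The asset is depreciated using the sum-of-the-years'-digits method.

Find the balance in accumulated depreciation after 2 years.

$14,154

Depreciable base = $21,620 − $1,400 = $20,220.
Sum of the years' digits = 4+3+2+1 = 10.
Year 1: $20,220 × 4/10 = $8,088. Book value $13,532.
Year 2: $20,220 × 3/10 = $6,066. Book value $7,466.
Accumulated through year 2 = $21,620 − $7,466 = $14,154.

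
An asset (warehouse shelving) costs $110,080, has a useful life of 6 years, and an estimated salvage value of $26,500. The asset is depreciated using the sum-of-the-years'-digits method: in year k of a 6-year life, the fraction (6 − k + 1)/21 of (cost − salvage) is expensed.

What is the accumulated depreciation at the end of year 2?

$43,780

Depreciable base = $110,080 − $26,500 = $83,580.
Sum of the years' digits = 6+5+4+3+2+1 = 21.
Year 1: $83,580 × 6/21 = $23,880. Book value $86,200.
Year 2: $83,580 × 5/21 = $19,900. Book value $66,300.
Accumulated through year 2 = $110,080 − $66,300 = $43,780.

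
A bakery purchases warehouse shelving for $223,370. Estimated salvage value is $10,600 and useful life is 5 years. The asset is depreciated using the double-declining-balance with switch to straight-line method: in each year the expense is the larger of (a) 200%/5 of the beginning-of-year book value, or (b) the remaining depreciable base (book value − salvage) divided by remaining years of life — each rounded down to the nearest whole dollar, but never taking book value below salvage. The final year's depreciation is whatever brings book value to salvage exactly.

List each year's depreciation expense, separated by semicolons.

$89,348; $53,608; $32,165; $19,299; $18,350

Depreciable base = $223,370 − $10,600 = $212,770.
Year 1: DB = ⌊$223,370 × 200%/5⌋ = $89,348; SL = ⌊$212,770/5⌋ = $42,554 → take DB $89,348. Book value $134,022.
Year 2: DB = ⌊$134,022 × 200%/5⌋ = $53,608; SL = ⌊$123,422/4⌋ = $30,855 → take DB $53,608. Book value $80,414.
Year 3: DB = ⌊$80,414 × 200%/5⌋ = $32,165; SL = ⌊$69,814/3⌋ = $23,271 → take DB $32,165. Book value $48,249.
Year 4: DB = ⌊$48,249 × 200%/5⌋ = $19,299; SL = ⌊$37,649/2⌋ = $18,824 → take DB $19,299. Book value $28,950.
Year 5 (final): $28,950 − $10,600 = $18,350. Book value $10,600.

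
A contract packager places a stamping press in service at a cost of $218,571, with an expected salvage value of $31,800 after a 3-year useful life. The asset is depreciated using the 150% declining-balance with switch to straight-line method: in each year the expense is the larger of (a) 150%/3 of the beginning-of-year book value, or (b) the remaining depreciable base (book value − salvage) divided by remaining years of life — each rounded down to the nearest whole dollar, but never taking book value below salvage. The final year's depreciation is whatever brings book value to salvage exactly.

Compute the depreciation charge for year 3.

Depreciable base = $218,571 − $31,800 = $186,771.
Year 1: DB = ⌊$218,571 × 150%/3⌋ = $109,285; SL = ⌊$186,771/3⌋ = $62,257 → take DB $109,285. Book value $109,286.
Year 2: DB = ⌊$109,286 × 150%/3⌋ = $54,643; SL = ⌊$77,486/2⌋ = $38,743 → take DB $54,643. Book value $54,643.
Year 3 (final): $54,643 − $31,800 = $22,843. Book value $31,800.

$22,843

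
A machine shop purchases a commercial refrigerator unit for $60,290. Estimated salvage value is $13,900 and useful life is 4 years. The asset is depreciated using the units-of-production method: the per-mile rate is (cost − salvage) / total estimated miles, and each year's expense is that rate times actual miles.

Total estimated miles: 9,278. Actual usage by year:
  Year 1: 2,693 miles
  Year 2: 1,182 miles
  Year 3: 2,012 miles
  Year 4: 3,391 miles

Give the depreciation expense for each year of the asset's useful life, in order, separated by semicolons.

$13,465; $5,910; $10,060; $16,955

Depreciable base = $60,290 − $13,900 = $46,390.
Rate = $46,390 / 9,278 miles = $5 per mile.
Year 1: 2,693 × $5 = $13,465. Book value $46,825.
Year 2: 1,182 × $5 = $5,910. Book value $40,915.
Year 3: 2,012 × $5 = $10,060. Book value $30,855.
Year 4: 3,391 × $5 = $16,955. Book value $13,900.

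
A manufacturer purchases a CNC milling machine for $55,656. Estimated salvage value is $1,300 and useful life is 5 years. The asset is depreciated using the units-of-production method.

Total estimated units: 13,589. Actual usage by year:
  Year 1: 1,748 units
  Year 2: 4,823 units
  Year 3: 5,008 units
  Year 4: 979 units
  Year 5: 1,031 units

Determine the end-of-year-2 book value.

$29,372

Depreciable base = $55,656 − $1,300 = $54,356.
Rate = $54,356 / 13,589 units = $4 per unit.
Year 1: 1,748 × $4 = $6,992. Book value $48,664.
Year 2: 4,823 × $4 = $19,292. Book value $29,372.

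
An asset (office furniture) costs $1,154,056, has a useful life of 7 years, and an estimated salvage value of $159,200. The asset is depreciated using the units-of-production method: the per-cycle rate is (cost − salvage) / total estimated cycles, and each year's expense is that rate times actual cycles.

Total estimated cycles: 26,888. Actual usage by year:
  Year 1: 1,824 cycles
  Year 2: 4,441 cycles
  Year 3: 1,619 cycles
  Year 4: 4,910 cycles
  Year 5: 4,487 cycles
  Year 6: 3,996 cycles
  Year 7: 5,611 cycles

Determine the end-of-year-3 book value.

Depreciable base = $1,154,056 − $159,200 = $994,856.
Rate = $994,856 / 26,888 cycles = $37 per cycle.
Year 1: 1,824 × $37 = $67,488. Book value $1,086,568.
Year 2: 4,441 × $37 = $164,317. Book value $922,251.
Year 3: 1,619 × $37 = $59,903. Book value $862,348.

$862,348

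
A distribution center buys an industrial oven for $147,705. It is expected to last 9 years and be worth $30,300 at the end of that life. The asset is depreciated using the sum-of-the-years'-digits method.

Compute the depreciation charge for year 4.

$15,654

Depreciable base = $147,705 − $30,300 = $117,405.
Sum of the years' digits = 9+8+7+6+5+4+3+2+1 = 45.
Year 1: $117,405 × 9/45 = $23,481. Book value $124,224.
Year 2: $117,405 × 8/45 = $20,872. Book value $103,352.
Year 3: $117,405 × 7/45 = $18,263. Book value $85,089.
Year 4: $117,405 × 6/45 = $15,654. Book value $69,435.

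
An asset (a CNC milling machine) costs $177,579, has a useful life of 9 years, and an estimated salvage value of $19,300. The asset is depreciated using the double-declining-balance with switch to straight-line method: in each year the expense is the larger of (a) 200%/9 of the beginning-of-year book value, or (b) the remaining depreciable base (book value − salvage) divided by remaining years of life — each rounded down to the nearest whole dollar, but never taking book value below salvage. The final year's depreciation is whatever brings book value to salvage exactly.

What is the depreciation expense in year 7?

Depreciable base = $177,579 − $19,300 = $158,279.
Year 1: DB = ⌊$177,579 × 200%/9⌋ = $39,462; SL = ⌊$158,279/9⌋ = $17,586 → take DB $39,462. Book value $138,117.
Year 2: DB = ⌊$138,117 × 200%/9⌋ = $30,692; SL = ⌊$118,817/8⌋ = $14,852 → take DB $30,692. Book value $107,425.
Year 3: DB = ⌊$107,425 × 200%/9⌋ = $23,872; SL = ⌊$88,125/7⌋ = $12,589 → take DB $23,872. Book value $83,553.
Year 4: DB = ⌊$83,553 × 200%/9⌋ = $18,567; SL = ⌊$64,253/6⌋ = $10,708 → take DB $18,567. Book value $64,986.
Year 5: DB = ⌊$64,986 × 200%/9⌋ = $14,441; SL = ⌊$45,686/5⌋ = $9,137 → take DB $14,441. Book value $50,545.
Year 6: DB = ⌊$50,545 × 200%/9⌋ = $11,232; SL = ⌊$31,245/4⌋ = $7,811 → take DB $11,232. Book value $39,313.
Year 7: DB = ⌊$39,313 × 200%/9⌋ = $8,736; SL = ⌊$20,013/3⌋ = $6,671 → take DB $8,736. Book value $30,577.

$8,736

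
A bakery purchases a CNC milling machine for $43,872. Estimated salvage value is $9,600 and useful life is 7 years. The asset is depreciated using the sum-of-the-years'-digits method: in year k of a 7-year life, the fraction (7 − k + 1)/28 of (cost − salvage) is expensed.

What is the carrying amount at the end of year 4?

$16,944

Depreciable base = $43,872 − $9,600 = $34,272.
Sum of the years' digits = 7+6+5+4+3+2+1 = 28.
Year 1: $34,272 × 7/28 = $8,568. Book value $35,304.
Year 2: $34,272 × 6/28 = $7,344. Book value $27,960.
Year 3: $34,272 × 5/28 = $6,120. Book value $21,840.
Year 4: $34,272 × 4/28 = $4,896. Book value $16,944.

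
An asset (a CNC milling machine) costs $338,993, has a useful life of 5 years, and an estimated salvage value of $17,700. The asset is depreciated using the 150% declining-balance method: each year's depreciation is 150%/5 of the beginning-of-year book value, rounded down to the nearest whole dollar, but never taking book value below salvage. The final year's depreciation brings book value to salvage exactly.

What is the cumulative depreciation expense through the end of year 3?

Depreciable base = $338,993 − $17,700 = $321,293.
Year 1: ⌊$338,993 × 150%/5⌋ = $101,697. Book value $237,296.
Year 2: ⌊$237,296 × 150%/5⌋ = $71,188. Book value $166,108.
Year 3: ⌊$166,108 × 150%/5⌋ = $49,832. Book value $116,276.
Accumulated through year 3 = $338,993 − $116,276 = $222,717.

$222,717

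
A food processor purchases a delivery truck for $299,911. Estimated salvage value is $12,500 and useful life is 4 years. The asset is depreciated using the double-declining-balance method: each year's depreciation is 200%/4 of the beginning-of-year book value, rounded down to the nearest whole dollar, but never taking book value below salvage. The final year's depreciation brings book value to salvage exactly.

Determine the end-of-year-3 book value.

$37,489

Depreciable base = $299,911 − $12,500 = $287,411.
Year 1: ⌊$299,911 × 200%/4⌋ = $149,955. Book value $149,956.
Year 2: ⌊$149,956 × 200%/4⌋ = $74,978. Book value $74,978.
Year 3: ⌊$74,978 × 200%/4⌋ = $37,489. Book value $37,489.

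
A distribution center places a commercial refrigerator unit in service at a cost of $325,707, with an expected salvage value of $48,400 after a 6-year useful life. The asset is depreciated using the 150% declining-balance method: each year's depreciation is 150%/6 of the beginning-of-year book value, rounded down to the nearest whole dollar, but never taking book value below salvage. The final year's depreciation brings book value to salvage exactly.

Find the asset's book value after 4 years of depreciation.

Depreciable base = $325,707 − $48,400 = $277,307.
Year 1: ⌊$325,707 × 150%/6⌋ = $81,426. Book value $244,281.
Year 2: ⌊$244,281 × 150%/6⌋ = $61,070. Book value $183,211.
Year 3: ⌊$183,211 × 150%/6⌋ = $45,802. Book value $137,409.
Year 4: ⌊$137,409 × 150%/6⌋ = $34,352. Book value $103,057.

$103,057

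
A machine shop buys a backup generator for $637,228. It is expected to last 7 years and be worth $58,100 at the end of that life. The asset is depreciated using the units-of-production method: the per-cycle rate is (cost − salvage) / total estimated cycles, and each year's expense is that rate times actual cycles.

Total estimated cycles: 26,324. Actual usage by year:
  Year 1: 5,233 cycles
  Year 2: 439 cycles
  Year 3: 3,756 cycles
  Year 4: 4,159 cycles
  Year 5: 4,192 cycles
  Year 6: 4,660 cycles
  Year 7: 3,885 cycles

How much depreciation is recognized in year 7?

$85,470

Depreciable base = $637,228 − $58,100 = $579,128.
Rate = $579,128 / 26,324 cycles = $22 per cycle.
Year 1: 5,233 × $22 = $115,126. Book value $522,102.
Year 2: 439 × $22 = $9,658. Book value $512,444.
Year 3: 3,756 × $22 = $82,632. Book value $429,812.
Year 4: 4,159 × $22 = $91,498. Book value $338,314.
Year 5: 4,192 × $22 = $92,224. Book value $246,090.
Year 6: 4,660 × $22 = $102,520. Book value $143,570.
Year 7: 3,885 × $22 = $85,470. Book value $58,100.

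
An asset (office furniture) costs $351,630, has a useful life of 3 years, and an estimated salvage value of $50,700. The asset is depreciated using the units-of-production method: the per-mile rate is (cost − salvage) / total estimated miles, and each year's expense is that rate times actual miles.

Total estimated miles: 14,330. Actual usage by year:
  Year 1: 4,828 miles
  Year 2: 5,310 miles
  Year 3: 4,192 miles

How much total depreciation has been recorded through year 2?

Depreciable base = $351,630 − $50,700 = $300,930.
Rate = $300,930 / 14,330 miles = $21 per mile.
Year 1: 4,828 × $21 = $101,388. Book value $250,242.
Year 2: 5,310 × $21 = $111,510. Book value $138,732.
Accumulated through year 2 = $351,630 − $138,732 = $212,898.

$212,898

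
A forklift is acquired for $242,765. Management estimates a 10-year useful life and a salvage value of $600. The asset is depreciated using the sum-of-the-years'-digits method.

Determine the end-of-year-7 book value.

$27,018

Depreciable base = $242,765 − $600 = $242,165.
Sum of the years' digits = 10+9+8+7+6+5+4+3+2+1 = 55.
Year 1: $242,165 × 10/55 = $44,030. Book value $198,735.
Year 2: $242,165 × 9/55 = $39,627. Book value $159,108.
Year 3: $242,165 × 8/55 = $35,224. Book value $123,884.
Year 4: $242,165 × 7/55 = $30,821. Book value $93,063.
Year 5: $242,165 × 6/55 = $26,418. Book value $66,645.
Year 6: $242,165 × 5/55 = $22,015. Book value $44,630.
Year 7: $242,165 × 4/55 = $17,612. Book value $27,018.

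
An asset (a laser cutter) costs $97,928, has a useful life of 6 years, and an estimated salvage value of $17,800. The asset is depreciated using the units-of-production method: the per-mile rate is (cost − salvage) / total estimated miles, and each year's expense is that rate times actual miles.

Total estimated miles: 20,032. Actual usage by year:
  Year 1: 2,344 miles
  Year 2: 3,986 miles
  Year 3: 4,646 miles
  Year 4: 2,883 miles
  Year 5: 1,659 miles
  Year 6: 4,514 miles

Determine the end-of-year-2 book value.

$72,608

Depreciable base = $97,928 − $17,800 = $80,128.
Rate = $80,128 / 20,032 miles = $4 per mile.
Year 1: 2,344 × $4 = $9,376. Book value $88,552.
Year 2: 3,986 × $4 = $15,944. Book value $72,608.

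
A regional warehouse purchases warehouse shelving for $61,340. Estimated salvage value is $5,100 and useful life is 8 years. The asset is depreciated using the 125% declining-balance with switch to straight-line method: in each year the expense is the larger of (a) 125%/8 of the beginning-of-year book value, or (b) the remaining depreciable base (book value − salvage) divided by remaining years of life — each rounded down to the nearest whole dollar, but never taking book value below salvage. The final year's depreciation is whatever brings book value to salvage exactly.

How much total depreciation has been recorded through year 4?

$30,842

Depreciable base = $61,340 − $5,100 = $56,240.
Year 1: DB = ⌊$61,340 × 125%/8⌋ = $9,584; SL = ⌊$56,240/8⌋ = $7,030 → take DB $9,584. Book value $51,756.
Year 2: DB = ⌊$51,756 × 125%/8⌋ = $8,086; SL = ⌊$46,656/7⌋ = $6,665 → take DB $8,086. Book value $43,670.
Year 3: DB = ⌊$43,670 × 125%/8⌋ = $6,823; SL = ⌊$38,570/6⌋ = $6,428 → take DB $6,823. Book value $36,847.
Year 4: DB = ⌊$36,847 × 125%/8⌋ = $5,757; SL = ⌊$31,747/5⌋ = $6,349 → take SL $6,349. Book value $30,498.
Accumulated through year 4 = $61,340 − $30,498 = $30,842.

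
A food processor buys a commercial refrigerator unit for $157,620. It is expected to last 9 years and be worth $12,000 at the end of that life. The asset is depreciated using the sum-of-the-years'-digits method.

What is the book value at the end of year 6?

$31,416

Depreciable base = $157,620 − $12,000 = $145,620.
Sum of the years' digits = 9+8+7+6+5+4+3+2+1 = 45.
Year 1: $145,620 × 9/45 = $29,124. Book value $128,496.
Year 2: $145,620 × 8/45 = $25,888. Book value $102,608.
Year 3: $145,620 × 7/45 = $22,652. Book value $79,956.
Year 4: $145,620 × 6/45 = $19,416. Book value $60,540.
Year 5: $145,620 × 5/45 = $16,180. Book value $44,360.
Year 6: $145,620 × 4/45 = $12,944. Book value $31,416.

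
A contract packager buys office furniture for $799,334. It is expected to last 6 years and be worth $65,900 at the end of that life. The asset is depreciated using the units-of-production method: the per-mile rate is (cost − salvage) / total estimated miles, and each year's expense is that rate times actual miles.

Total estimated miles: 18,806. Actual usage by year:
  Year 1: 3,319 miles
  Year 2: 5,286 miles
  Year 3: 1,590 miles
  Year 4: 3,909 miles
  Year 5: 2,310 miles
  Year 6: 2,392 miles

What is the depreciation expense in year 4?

Depreciable base = $799,334 − $65,900 = $733,434.
Rate = $733,434 / 18,806 miles = $39 per mile.
Year 1: 3,319 × $39 = $129,441. Book value $669,893.
Year 2: 5,286 × $39 = $206,154. Book value $463,739.
Year 3: 1,590 × $39 = $62,010. Book value $401,729.
Year 4: 3,909 × $39 = $152,451. Book value $249,278.

$152,451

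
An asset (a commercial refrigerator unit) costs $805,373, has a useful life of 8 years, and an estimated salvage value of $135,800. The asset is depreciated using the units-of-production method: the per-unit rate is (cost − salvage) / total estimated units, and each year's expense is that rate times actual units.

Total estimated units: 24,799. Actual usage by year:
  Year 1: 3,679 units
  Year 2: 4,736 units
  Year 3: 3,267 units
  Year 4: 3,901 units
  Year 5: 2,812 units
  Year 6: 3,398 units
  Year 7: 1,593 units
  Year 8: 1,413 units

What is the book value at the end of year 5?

$308,708

Depreciable base = $805,373 − $135,800 = $669,573.
Rate = $669,573 / 24,799 units = $27 per unit.
Year 1: 3,679 × $27 = $99,333. Book value $706,040.
Year 2: 4,736 × $27 = $127,872. Book value $578,168.
Year 3: 3,267 × $27 = $88,209. Book value $489,959.
Year 4: 3,901 × $27 = $105,327. Book value $384,632.
Year 5: 2,812 × $27 = $75,924. Book value $308,708.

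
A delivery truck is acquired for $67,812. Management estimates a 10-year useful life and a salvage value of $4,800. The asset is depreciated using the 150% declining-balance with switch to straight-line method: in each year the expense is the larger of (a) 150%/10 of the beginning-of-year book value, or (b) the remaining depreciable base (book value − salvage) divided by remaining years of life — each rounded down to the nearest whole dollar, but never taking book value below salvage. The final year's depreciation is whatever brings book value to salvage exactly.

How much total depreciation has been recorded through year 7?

Depreciable base = $67,812 − $4,800 = $63,012.
Year 1: DB = ⌊$67,812 × 150%/10⌋ = $10,171; SL = ⌊$63,012/10⌋ = $6,301 → take DB $10,171. Book value $57,641.
Year 2: DB = ⌊$57,641 × 150%/10⌋ = $8,646; SL = ⌊$52,841/9⌋ = $5,871 → take DB $8,646. Book value $48,995.
Year 3: DB = ⌊$48,995 × 150%/10⌋ = $7,349; SL = ⌊$44,195/8⌋ = $5,524 → take DB $7,349. Book value $41,646.
Year 4: DB = ⌊$41,646 × 150%/10⌋ = $6,246; SL = ⌊$36,846/7⌋ = $5,263 → take DB $6,246. Book value $35,400.
Year 5: DB = ⌊$35,400 × 150%/10⌋ = $5,310; SL = ⌊$30,600/6⌋ = $5,100 → take DB $5,310. Book value $30,090.
Year 6: DB = ⌊$30,090 × 150%/10⌋ = $4,513; SL = ⌊$25,290/5⌋ = $5,058 → take SL $5,058. Book value $25,032.
Year 7: DB = ⌊$25,032 × 150%/10⌋ = $3,754; SL = ⌊$20,232/4⌋ = $5,058 → take SL $5,058. Book value $19,974.
Accumulated through year 7 = $67,812 − $19,974 = $47,838.

$47,838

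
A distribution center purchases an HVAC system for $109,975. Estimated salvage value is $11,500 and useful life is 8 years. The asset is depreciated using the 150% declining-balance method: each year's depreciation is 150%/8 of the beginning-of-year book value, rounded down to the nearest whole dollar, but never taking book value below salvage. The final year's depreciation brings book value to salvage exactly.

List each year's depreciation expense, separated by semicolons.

Depreciable base = $109,975 − $11,500 = $98,475.
Year 1: ⌊$109,975 × 150%/8⌋ = $20,620. Book value $89,355.
Year 2: ⌊$89,355 × 150%/8⌋ = $16,754. Book value $72,601.
Year 3: ⌊$72,601 × 150%/8⌋ = $13,612. Book value $58,989.
Year 4: ⌊$58,989 × 150%/8⌋ = $11,060. Book value $47,929.
Year 5: ⌊$47,929 × 150%/8⌋ = $8,986. Book value $38,943.
Year 6: ⌊$38,943 × 150%/8⌋ = $7,301. Book value $31,642.
Year 7: ⌊$31,642 × 150%/8⌋ = $5,932. Book value $25,710.
Year 8 (final): $25,710 − $11,500 = $14,210. Book value $11,500.

$20,620; $16,754; $13,612; $11,060; $8,986; $7,301; $5,932; $14,210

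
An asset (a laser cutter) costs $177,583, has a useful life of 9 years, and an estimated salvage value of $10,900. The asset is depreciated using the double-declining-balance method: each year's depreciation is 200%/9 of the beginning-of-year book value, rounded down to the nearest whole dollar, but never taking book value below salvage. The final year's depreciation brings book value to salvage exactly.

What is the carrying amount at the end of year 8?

Depreciable base = $177,583 − $10,900 = $166,683.
Year 1: ⌊$177,583 × 200%/9⌋ = $39,462. Book value $138,121.
Year 2: ⌊$138,121 × 200%/9⌋ = $30,693. Book value $107,428.
Year 3: ⌊$107,428 × 200%/9⌋ = $23,872. Book value $83,556.
Year 4: ⌊$83,556 × 200%/9⌋ = $18,568. Book value $64,988.
Year 5: ⌊$64,988 × 200%/9⌋ = $14,441. Book value $50,547.
Year 6: ⌊$50,547 × 200%/9⌋ = $11,232. Book value $39,315.
Year 7: ⌊$39,315 × 200%/9⌋ = $8,736. Book value $30,579.
Year 8: ⌊$30,579 × 200%/9⌋ = $6,795. Book value $23,784.

$23,784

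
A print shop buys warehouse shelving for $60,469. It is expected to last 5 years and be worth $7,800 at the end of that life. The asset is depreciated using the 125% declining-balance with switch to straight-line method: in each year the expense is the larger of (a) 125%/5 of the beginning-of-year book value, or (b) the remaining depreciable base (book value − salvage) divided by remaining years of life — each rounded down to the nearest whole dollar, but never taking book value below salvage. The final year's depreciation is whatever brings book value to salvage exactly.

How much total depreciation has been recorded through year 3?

Depreciable base = $60,469 − $7,800 = $52,669.
Year 1: DB = ⌊$60,469 × 125%/5⌋ = $15,117; SL = ⌊$52,669/5⌋ = $10,533 → take DB $15,117. Book value $45,352.
Year 2: DB = ⌊$45,352 × 125%/5⌋ = $11,338; SL = ⌊$37,552/4⌋ = $9,388 → take DB $11,338. Book value $34,014.
Year 3: DB = ⌊$34,014 × 125%/5⌋ = $8,503; SL = ⌊$26,214/3⌋ = $8,738 → take SL $8,738. Book value $25,276.
Accumulated through year 3 = $60,469 − $25,276 = $35,193.

$35,193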